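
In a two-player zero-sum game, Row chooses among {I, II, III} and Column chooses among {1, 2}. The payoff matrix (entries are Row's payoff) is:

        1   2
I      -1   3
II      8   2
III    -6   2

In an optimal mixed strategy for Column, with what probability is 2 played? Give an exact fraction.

9/10

Row minima: I → -1, II → 2, III → -6; maximin = 2.
Column maxima: 1 → 8, 2 → 3; minimax = 3.
2 ≠ 3, so there is no saddle point; optimal play is mixed.
III is strictly dominated by I, so Row never plays it.
On the remaining 2×2 (I, II vs 1, 2):
Let Row play I with probability p. Expected payoff against 1: (-1)p + 8(1−p) = −9p + 8; against 2: 3p + 2(1−p) = p + 2.
Setting these equal: −9p + 8 = p + 2 ⇒ −10p = -6 ⇒ p = 3/5, and the value is (-9)·(3/5) + 8 = 13/5.
For Column: with q = P(1), equating I's and II's payoffs gives −4q + 3 = 6q + 2 ⇒ q = 1/10.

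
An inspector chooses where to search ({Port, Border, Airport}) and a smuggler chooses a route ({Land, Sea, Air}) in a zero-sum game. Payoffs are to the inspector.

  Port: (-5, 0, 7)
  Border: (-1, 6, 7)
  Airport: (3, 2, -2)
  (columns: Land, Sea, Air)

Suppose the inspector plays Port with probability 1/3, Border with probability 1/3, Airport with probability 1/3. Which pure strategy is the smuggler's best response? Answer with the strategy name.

If the smuggler plays Land, the inspector's expected payoff is (1/3)·(-5) + (1/3)·(-1) + (1/3)·3 = -1.
If the smuggler plays Sea, the inspector's expected payoff is (1/3)·0 + (1/3)·6 + (1/3)·2 = 8/3.
If the smuggler plays Air, the inspector's expected payoff is (1/3)·7 + (1/3)·7 + (1/3)·(-2) = 4.
The smuggler minimizes the inspector's payoff; the smallest is -1, so the best response is Land.

Land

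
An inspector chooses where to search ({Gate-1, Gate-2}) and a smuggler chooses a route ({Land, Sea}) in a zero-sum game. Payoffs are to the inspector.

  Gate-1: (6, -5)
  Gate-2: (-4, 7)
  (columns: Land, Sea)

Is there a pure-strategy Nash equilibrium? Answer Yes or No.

Row minima: Gate-1 → -5, Gate-2 → -4; maximin = -4.
Column maxima: Land → 6, Sea → 7; minimax = 6.
-4 ≠ 6, so no pure-strategy equilibrium exists.

No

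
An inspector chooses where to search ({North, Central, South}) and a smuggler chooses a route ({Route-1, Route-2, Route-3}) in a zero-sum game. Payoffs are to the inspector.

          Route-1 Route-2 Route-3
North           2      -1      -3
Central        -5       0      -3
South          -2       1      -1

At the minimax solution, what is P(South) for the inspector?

Row minima: North → -3, Central → -5, South → -2; maximin = -2.
Column maxima: Route-1 → 2, Route-2 → 1, Route-3 → -1; minimax = -1.
-2 ≠ -1, so there is no saddle point; optimal play is mixed.
Central is strictly dominated by South, so the inspector never plays it.
Route-2 is strictly dominated by Route-3 (it gives the inspector strictly more in every row), so the smuggler never plays it.
On the remaining 2×2 (North, South vs Route-1, Route-3):
Let the inspector play North with probability p. Expected payoff against Route-1: 2p + (-2)(1−p) = 4p − 2; against Route-3: (-3)p + (-1)(1−p) = −2p − 1.
Setting these equal: 4p − 2 = −2p − 1 ⇒ 6p = 1 ⇒ p = 1/6, and the value is (4)·(1/6) − 2 = -4/3.
For the smuggler: with q = P(Route-1), equating North's and South's payoffs gives 5q − 3 = −q − 1 ⇒ q = 1/3.

5/6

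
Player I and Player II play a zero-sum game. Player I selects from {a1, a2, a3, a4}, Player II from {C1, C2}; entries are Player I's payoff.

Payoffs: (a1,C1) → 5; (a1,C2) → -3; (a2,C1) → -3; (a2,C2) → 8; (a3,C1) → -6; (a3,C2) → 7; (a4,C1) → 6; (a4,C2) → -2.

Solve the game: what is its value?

Row minima: a1 → -3, a2 → -3, a3 → -6, a4 → -2; maximin = -2.
Column maxima: C1 → 6, C2 → 8; minimax = 6.
-2 ≠ 6, so there is no saddle point; optimal play is mixed.
a1 is strictly dominated by a4, so Player I never plays it.
a3 is strictly dominated by a2, so Player I never plays it.
On the remaining 2×2 (a2, a4 vs C1, C2):
Let Player I play a2 with probability p. Expected payoff against C1: (-3)p + 6(1−p) = −9p + 6; against C2: 8p + (-2)(1−p) = 10p − 2.
Setting these equal: −9p + 6 = 10p − 2 ⇒ −19p = -8 ⇒ p = 8/19, and the value is (-9)·(8/19) + 6 = 42/19.
For Player II: with q = P(C1), equating a2's and a4's payoffs gives −11q + 8 = 8q − 2 ⇒ q = 10/19.

42/19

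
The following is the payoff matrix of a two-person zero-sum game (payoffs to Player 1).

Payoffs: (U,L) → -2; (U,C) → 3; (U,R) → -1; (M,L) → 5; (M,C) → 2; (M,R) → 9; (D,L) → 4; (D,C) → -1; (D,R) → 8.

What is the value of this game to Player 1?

19/8

Row minima: U → -2, M → 2, D → -1; maximin = 2.
Column maxima: L → 5, C → 3, R → 9; minimax = 3.
2 ≠ 3, so there is no saddle point; optimal play is mixed.
D is strictly dominated by M, so Player 1 never plays it.
R is strictly dominated by L (it gives Player 1 strictly more in every row), so Player 2 never plays it.
On the remaining 2×2 (U, M vs L, C):
Let Player 1 play U with probability p. Expected payoff against L: (-2)p + 5(1−p) = −7p + 5; against C: 3p + 2(1−p) = p + 2.
Setting these equal: −7p + 5 = p + 2 ⇒ −8p = -3 ⇒ p = 3/8, and the value is (-7)·(3/8) + 5 = 19/8.
For Player 2: with q = P(L), equating U's and M's payoffs gives −5q + 3 = 3q + 2 ⇒ q = 1/8.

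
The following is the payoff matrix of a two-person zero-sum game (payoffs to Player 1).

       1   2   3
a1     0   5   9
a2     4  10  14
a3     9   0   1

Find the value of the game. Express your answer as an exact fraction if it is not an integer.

6

Row minima: a1 → 0, a2 → 4, a3 → 0; maximin = 4.
Column maxima: 1 → 9, 2 → 10, 3 → 14; minimax = 9.
4 ≠ 9, so there is no saddle point; optimal play is mixed.
a1 is strictly dominated by a2, so Player 1 never plays it.
3 is strictly dominated by 2 (it gives Player 1 strictly more in every row), so Player 2 never plays it.
On the remaining 2×2 (a2, a3 vs 1, 2):
Let Player 1 play a2 with probability p. Expected payoff against 1: 4p + 9(1−p) = −5p + 9; against 2: 10p + 0(1−p) = 10p.
Setting these equal: −5p + 9 = 10p ⇒ −15p = -9 ⇒ p = 3/5, and the value is (-5)·(3/5) + 9 = 6.
For Player 2: with q = P(1), equating a2's and a3's payoffs gives −6q + 10 = 9q ⇒ q = 2/3.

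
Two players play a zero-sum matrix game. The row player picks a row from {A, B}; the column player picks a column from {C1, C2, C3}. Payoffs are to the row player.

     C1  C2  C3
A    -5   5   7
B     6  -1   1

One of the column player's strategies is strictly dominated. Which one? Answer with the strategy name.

C2 holds the row player's payoff strictly below C3 in every row: 5 < 7, -1 < 1.
So C3 is strictly dominated for the column player.

C3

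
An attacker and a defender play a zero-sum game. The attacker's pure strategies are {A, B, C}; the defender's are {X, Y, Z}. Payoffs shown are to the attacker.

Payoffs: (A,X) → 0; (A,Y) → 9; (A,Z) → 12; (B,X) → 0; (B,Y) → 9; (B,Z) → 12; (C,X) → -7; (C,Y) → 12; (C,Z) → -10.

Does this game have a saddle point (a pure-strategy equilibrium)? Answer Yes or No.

Row minima: A → 0, B → 0, C → -10; maximin = 0.
Column maxima: X → 0, Y → 12, Z → 12; minimax = 0.
maximin = minimax = 0, so a saddle point exists.

Yes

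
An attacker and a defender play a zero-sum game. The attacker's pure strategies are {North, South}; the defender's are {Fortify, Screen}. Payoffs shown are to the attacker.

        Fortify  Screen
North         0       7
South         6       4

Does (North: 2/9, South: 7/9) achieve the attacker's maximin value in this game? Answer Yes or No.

Yes

Against Fortify this mix gives (2/9)·0 + (7/9)·6 = 14/3.
Against Screen this mix gives (2/9)·7 + (7/9)·4 = 14/3.
All of the defender's active replies (Fortify, Screen) yield 14/3, and no column does worse for the attacker. The mix makes the defender indifferent and guarantees 14/3, so it is optimal.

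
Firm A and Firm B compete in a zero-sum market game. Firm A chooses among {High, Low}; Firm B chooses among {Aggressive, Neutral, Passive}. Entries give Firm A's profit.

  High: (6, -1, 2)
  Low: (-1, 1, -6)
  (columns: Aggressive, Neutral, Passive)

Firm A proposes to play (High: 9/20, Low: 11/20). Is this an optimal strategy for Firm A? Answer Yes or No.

Against Aggressive this mix gives (9/20)·6 + (11/20)·(-1) = 43/20.
Against Neutral this mix gives (9/20)·(-1) + (11/20)·1 = 1/10.
Against Passive this mix gives (9/20)·2 + (11/20)·(-6) = -12/5.
Firm B will play Passive, holding Firm A to -12/5. Shifting weight toward the row that does better against Passive would raise this floor (the equalizing mix achieves -2/5 against both Passive and Neutral), so the proposed strategy is not optimal.

No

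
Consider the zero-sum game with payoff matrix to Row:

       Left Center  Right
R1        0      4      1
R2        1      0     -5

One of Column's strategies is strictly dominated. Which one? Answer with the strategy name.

Right holds Row's payoff strictly below Center in every row: 1 < 4, -5 < 0.
So Center is strictly dominated for Column.

Center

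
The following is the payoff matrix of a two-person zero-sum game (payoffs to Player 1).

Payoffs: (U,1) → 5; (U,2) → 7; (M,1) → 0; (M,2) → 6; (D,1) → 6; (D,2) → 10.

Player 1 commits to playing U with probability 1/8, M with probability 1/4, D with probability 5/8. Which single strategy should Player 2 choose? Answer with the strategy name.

1

If Player 2 plays 1, Player 1's expected payoff is (1/8)·5 + (1/4)·0 + (5/8)·6 = 35/8.
If Player 2 plays 2, Player 1's expected payoff is (1/8)·7 + (1/4)·6 + (5/8)·10 = 69/8.
Player 2 minimizes Player 1's payoff; the smallest is 35/8, so the best response is 1.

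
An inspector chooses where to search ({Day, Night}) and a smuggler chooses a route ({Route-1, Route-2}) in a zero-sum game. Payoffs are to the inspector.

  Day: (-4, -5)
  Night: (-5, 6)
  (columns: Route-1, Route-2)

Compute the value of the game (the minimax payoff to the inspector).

Row minima: Day → -5, Night → -5; maximin = -5.
Column maxima: Route-1 → -4, Route-2 → 6; minimax = -4.
-5 ≠ -4, so there is no saddle point; optimal play is mixed.
Let the inspector play Day with probability p. Expected payoff against Route-1: (-4)p + (-5)(1−p) = p − 5; against Route-2: (-5)p + 6(1−p) = −11p + 6.
Setting these equal: p − 5 = −11p + 6 ⇒ 12p = 11 ⇒ p = 11/12, and the value is (1)·(11/12) − 5 = -49/12.
For the smuggler: with q = P(Route-1), equating Day's and Night's payoffs gives q − 5 = −11q + 6 ⇒ q = 11/12.

-49/12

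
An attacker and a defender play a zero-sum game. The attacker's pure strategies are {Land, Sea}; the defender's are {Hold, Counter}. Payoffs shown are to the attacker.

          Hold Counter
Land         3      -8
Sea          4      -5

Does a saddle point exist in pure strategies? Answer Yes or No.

Row minima: Land → -8, Sea → -5; maximin = -5.
Column maxima: Hold → 4, Counter → -5; minimax = -5.
maximin = minimax = -5, so a saddle point exists.

Yes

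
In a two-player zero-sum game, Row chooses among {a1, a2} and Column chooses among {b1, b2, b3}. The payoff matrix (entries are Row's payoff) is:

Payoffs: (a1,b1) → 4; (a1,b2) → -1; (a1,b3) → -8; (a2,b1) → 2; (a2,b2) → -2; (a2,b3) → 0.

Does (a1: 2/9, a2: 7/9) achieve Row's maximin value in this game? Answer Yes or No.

Yes

Against b1 this mix gives (2/9)·4 + (7/9)·2 = 22/9.
Against b2 this mix gives (2/9)·(-1) + (7/9)·(-2) = -16/9.
Against b3 this mix gives (2/9)·(-8) + (7/9)·0 = -16/9.
All of Column's active replies (b2, b3) yield -16/9, and no column does worse for Row. The mix makes Column indifferent and guarantees -16/9, so it is optimal.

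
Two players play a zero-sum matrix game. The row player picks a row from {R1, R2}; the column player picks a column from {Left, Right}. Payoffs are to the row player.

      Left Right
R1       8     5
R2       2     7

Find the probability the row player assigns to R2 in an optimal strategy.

3/8

Row minima: R1 → 5, R2 → 2; maximin = 5.
Column maxima: Left → 8, Right → 7; minimax = 7.
5 ≠ 7, so there is no saddle point; optimal play is mixed.
Let the row player play R1 with probability p. Expected payoff against Left: 8p + 2(1−p) = 6p + 2; against Right: 5p + 7(1−p) = −2p + 7.
Setting these equal: 6p + 2 = −2p + 7 ⇒ 8p = 5 ⇒ p = 5/8, and the value is (6)·(5/8) + 2 = 23/4.
For the column player: with q = P(Left), equating R1's and R2's payoffs gives 3q + 5 = −5q + 7 ⇒ q = 1/4.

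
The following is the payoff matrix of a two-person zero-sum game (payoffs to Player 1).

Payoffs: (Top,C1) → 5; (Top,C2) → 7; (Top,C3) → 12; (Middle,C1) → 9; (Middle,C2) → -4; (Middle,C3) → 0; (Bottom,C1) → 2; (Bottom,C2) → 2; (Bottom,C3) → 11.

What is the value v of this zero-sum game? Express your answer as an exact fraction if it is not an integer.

83/15

Row minima: Top → 5, Middle → -4, Bottom → 2; maximin = 5.
Column maxima: C1 → 9, C2 → 7, C3 → 12; minimax = 7.
5 ≠ 7, so there is no saddle point; optimal play is mixed.
Bottom is strictly dominated by Top, so Player 1 never plays it.
C3 is strictly dominated by C2 (it gives Player 1 strictly more in every row), so Player 2 never plays it.
On the remaining 2×2 (Top, Middle vs C1, C2):
Let Player 1 play Top with probability p. Expected payoff against C1: 5p + 9(1−p) = −4p + 9; against C2: 7p + (-4)(1−p) = 11p − 4.
Setting these equal: −4p + 9 = 11p − 4 ⇒ −15p = -13 ⇒ p = 13/15, and the value is (-4)·(13/15) + 9 = 83/15.
For Player 2: with q = P(C1), equating Top's and Middle's payoffs gives −2q + 7 = 13q − 4 ⇒ q = 11/15.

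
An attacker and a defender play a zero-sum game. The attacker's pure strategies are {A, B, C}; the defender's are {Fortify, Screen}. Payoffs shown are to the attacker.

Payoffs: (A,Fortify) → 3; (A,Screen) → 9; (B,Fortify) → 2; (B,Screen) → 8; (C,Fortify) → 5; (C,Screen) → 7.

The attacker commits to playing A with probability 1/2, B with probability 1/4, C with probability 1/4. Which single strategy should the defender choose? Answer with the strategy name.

If the defender plays Fortify, the attacker's expected payoff is (1/2)·3 + (1/4)·2 + (1/4)·5 = 13/4.
If the defender plays Screen, the attacker's expected payoff is (1/2)·9 + (1/4)·8 + (1/4)·7 = 33/4.
The defender minimizes the attacker's payoff; the smallest is 13/4, so the best response is Fortify.

Fortify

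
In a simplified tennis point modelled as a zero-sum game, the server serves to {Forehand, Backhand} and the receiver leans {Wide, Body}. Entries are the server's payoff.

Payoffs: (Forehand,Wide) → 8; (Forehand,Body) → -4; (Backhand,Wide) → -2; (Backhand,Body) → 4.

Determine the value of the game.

4/3

Row minima: Forehand → -4, Backhand → -2; maximin = -2.
Column maxima: Wide → 8, Body → 4; minimax = 4.
-2 ≠ 4, so there is no saddle point; optimal play is mixed.
Let the server play Forehand with probability p. Expected payoff against Wide: 8p + (-2)(1−p) = 10p − 2; against Body: (-4)p + 4(1−p) = −8p + 4.
Setting these equal: 10p − 2 = −8p + 4 ⇒ 18p = 6 ⇒ p = 1/3, and the value is (10)·(1/3) − 2 = 4/3.
For the receiver: with q = P(Wide), equating Forehand's and Backhand's payoffs gives 12q − 4 = −6q + 4 ⇒ q = 4/9.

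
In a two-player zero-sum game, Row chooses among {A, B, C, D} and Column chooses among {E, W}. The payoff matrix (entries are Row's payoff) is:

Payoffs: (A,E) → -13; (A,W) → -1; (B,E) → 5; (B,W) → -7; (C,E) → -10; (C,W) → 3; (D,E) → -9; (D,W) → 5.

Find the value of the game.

Row minima: A → -13, B → -7, C → -10, D → -9; maximin = -7.
Column maxima: E → 5, W → 5; minimax = 5.
-7 ≠ 5, so there is no saddle point; optimal play is mixed.
A is strictly dominated by C, so Row never plays it.
C is strictly dominated by D, so Row never plays it.
On the remaining 2×2 (B, D vs E, W):
Let Row play B with probability p. Expected payoff against E: 5p + (-9)(1−p) = 14p − 9; against W: (-7)p + 5(1−p) = −12p + 5.
Setting these equal: 14p − 9 = −12p + 5 ⇒ 26p = 14 ⇒ p = 7/13, and the value is (14)·(7/13) − 9 = -19/13.
For Column: with q = P(E), equating B's and D's payoffs gives 12q − 7 = −14q + 5 ⇒ q = 6/13.

-19/13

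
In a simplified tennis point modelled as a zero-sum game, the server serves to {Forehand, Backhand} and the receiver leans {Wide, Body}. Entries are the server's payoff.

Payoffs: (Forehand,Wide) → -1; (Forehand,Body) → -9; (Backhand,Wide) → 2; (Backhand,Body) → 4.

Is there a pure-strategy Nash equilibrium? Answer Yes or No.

Yes

Row minima: Forehand → -9, Backhand → 2; maximin = 2.
Column maxima: Wide → 2, Body → 4; minimax = 2.
maximin = minimax = 2, so a saddle point exists.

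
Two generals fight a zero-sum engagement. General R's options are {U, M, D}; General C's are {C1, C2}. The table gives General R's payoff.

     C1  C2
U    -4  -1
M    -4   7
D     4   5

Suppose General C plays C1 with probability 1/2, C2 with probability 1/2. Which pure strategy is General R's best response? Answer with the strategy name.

D

Expected payoff of U: (1/2)·(-4) + (1/2)·(-1) = -5/2.
Expected payoff of M: (1/2)·(-4) + (1/2)·7 = 3/2.
Expected payoff of D: (1/2)·4 + (1/2)·5 = 9/2.
The largest is 9/2, so General R's best response is D.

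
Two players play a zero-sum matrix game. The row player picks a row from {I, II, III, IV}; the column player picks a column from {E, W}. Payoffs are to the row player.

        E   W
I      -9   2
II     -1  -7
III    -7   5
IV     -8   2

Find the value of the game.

-3

Row minima: I → -9, II → -7, III → -7, IV → -8; maximin = -7.
Column maxima: E → -1, W → 5; minimax = -1.
-7 ≠ -1, so there is no saddle point; optimal play is mixed.
I is strictly dominated by III, so the row player never plays it.
IV is strictly dominated by III, so the row player never plays it.
On the remaining 2×2 (II, III vs E, W):
Let the row player play II with probability p. Expected payoff against E: (-1)p + (-7)(1−p) = 6p − 7; against W: (-7)p + 5(1−p) = −12p + 5.
Setting these equal: 6p − 7 = −12p + 5 ⇒ 18p = 12 ⇒ p = 2/3, and the value is (6)·(2/3) − 7 = -3.
For the column player: with q = P(E), equating II's and III's payoffs gives 6q − 7 = −12q + 5 ⇒ q = 2/3.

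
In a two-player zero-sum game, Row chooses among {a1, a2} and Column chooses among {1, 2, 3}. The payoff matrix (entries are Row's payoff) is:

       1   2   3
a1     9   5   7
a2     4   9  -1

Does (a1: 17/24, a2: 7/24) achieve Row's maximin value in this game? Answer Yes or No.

No

Against 1 this mix gives (17/24)·9 + (7/24)·4 = 181/24.
Against 2 this mix gives (17/24)·5 + (7/24)·9 = 37/6.
Against 3 this mix gives (17/24)·7 + (7/24)·(-1) = 14/3.
Column will play 3, holding Row to 14/3. Shifting weight toward the row that does better against 3 would raise this floor (the equalizing mix achieves 17/3 against both 3 and 2), so the proposed strategy is not optimal.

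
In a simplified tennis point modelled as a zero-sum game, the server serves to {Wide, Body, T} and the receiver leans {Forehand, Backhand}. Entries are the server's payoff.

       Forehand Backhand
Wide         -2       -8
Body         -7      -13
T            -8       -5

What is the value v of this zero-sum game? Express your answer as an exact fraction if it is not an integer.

-6

Row minima: Wide → -8, Body → -13, T → -8; maximin = -8.
Column maxima: Forehand → -2, Backhand → -5; minimax = -5.
-8 ≠ -5, so there is no saddle point; optimal play is mixed.
Body is strictly dominated by Wide, so the server never plays it.
On the remaining 2×2 (Wide, T vs Forehand, Backhand):
Let the server play Wide with probability p. Expected payoff against Forehand: (-2)p + (-8)(1−p) = 6p − 8; against Backhand: (-8)p + (-5)(1−p) = −3p − 5.
Setting these equal: 6p − 8 = −3p − 5 ⇒ 9p = 3 ⇒ p = 1/3, and the value is (6)·(1/3) − 8 = -6.
For the receiver: with q = P(Forehand), equating Wide's and T's payoffs gives 6q − 8 = −3q − 5 ⇒ q = 1/3.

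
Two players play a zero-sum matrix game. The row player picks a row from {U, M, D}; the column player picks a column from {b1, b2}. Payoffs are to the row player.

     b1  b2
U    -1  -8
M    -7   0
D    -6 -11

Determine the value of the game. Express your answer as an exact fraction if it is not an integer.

Row minima: U → -8, M → -7, D → -11; maximin = -7.
Column maxima: b1 → -1, b2 → 0; minimax = -1.
-7 ≠ -1, so there is no saddle point; optimal play is mixed.
D is strictly dominated by U, so the row player never plays it.
On the remaining 2×2 (U, M vs b1, b2):
Let the row player play U with probability p. Expected payoff against b1: (-1)p + (-7)(1−p) = 6p − 7; against b2: (-8)p + 0(1−p) = −8p.
Setting these equal: 6p − 7 = −8p ⇒ 14p = 7 ⇒ p = 1/2, and the value is (6)·(1/2) − 7 = -4.
For the column player: with q = P(b1), equating U's and M's payoffs gives 7q − 8 = −7q ⇒ q = 4/7.

-4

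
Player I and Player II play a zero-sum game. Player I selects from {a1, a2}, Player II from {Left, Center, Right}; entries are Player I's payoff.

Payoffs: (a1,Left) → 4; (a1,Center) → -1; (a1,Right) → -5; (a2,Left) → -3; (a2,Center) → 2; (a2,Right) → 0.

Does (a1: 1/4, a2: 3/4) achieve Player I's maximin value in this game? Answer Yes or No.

Yes

Against Left this mix gives (1/4)·4 + (3/4)·(-3) = -5/4.
Against Center this mix gives (1/4)·(-1) + (3/4)·2 = 5/4.
Against Right this mix gives (1/4)·(-5) + (3/4)·0 = -5/4.
All of Player II's active replies (Left, Right) yield -5/4, and no column does worse for Player I. The mix makes Player II indifferent and guarantees -5/4, so it is optimal.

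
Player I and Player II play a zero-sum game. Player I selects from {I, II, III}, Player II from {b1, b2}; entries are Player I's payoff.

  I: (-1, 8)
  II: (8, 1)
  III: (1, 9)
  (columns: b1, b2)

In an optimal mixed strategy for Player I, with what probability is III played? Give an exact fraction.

Row minima: I → -1, II → 1, III → 1; maximin = 1.
Column maxima: b1 → 8, b2 → 9; minimax = 8.
1 ≠ 8, so there is no saddle point; optimal play is mixed.
I is strictly dominated by III, so Player I never plays it.
On the remaining 2×2 (II, III vs b1, b2):
Let Player I play II with probability p. Expected payoff against b1: 8p + 1(1−p) = 7p + 1; against b2: 1p + 9(1−p) = −8p + 9.
Setting these equal: 7p + 1 = −8p + 9 ⇒ 15p = 8 ⇒ p = 8/15, and the value is (7)·(8/15) + 1 = 71/15.
For Player II: with q = P(b1), equating II's and III's payoffs gives 7q + 1 = −8q + 9 ⇒ q = 8/15.

7/15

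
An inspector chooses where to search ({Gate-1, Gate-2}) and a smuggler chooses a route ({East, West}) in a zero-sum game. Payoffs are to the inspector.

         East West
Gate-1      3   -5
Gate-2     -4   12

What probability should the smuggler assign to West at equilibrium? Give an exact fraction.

Row minima: Gate-1 → -5, Gate-2 → -4; maximin = -4.
Column maxima: East → 3, West → 12; minimax = 3.
-4 ≠ 3, so there is no saddle point; optimal play is mixed.
Let the inspector play Gate-1 with probability p. Expected payoff against East: 3p + (-4)(1−p) = 7p − 4; against West: (-5)p + 12(1−p) = −17p + 12.
Setting these equal: 7p − 4 = −17p + 12 ⇒ 24p = 16 ⇒ p = 2/3, and the value is (7)·(2/3) − 4 = 2/3.
For the smuggler: with q = P(East), equating Gate-1's and Gate-2's payoffs gives 8q − 5 = −16q + 12 ⇒ q = 17/24.

7/24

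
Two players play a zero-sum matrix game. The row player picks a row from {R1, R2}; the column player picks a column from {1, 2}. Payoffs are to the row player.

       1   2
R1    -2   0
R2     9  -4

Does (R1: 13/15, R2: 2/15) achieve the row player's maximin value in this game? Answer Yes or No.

Yes

Against 1 this mix gives (13/15)·(-2) + (2/15)·9 = -8/15.
Against 2 this mix gives (13/15)·0 + (2/15)·(-4) = -8/15.
All of the column player's active replies (1, 2) yield -8/15, and no column does worse for the row player. The mix makes the column player indifferent and guarantees -8/15, so it is optimal.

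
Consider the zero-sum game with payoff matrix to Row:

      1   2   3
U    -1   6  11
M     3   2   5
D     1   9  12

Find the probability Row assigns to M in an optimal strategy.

Row minima: U → -1, M → 2, D → 1; maximin = 2.
Column maxima: 1 → 3, 2 → 9, 3 → 12; minimax = 3.
2 ≠ 3, so there is no saddle point; optimal play is mixed.
U is strictly dominated by D, so Row never plays it.
3 is strictly dominated by 1 (it gives Row strictly more in every row), so Column never plays it.
On the remaining 2×2 (M, D vs 1, 2):
Let Row play M with probability p. Expected payoff against 1: 3p + 1(1−p) = 2p + 1; against 2: 2p + 9(1−p) = −7p + 9.
Setting these equal: 2p + 1 = −7p + 9 ⇒ 9p = 8 ⇒ p = 8/9, and the value is (2)·(8/9) + 1 = 25/9.
For Column: with q = P(1), equating M's and D's payoffs gives q + 2 = −8q + 9 ⇒ q = 7/9.

8/9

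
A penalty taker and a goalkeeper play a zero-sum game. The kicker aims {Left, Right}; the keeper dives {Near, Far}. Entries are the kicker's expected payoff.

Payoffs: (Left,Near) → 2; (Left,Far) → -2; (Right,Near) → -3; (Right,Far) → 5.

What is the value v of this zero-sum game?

Row minima: Left → -2, Right → -3; maximin = -2.
Column maxima: Near → 2, Far → 5; minimax = 2.
-2 ≠ 2, so there is no saddle point; optimal play is mixed.
Let the kicker play Left with probability p. Expected payoff against Near: 2p + (-3)(1−p) = 5p − 3; against Far: (-2)p + 5(1−p) = −7p + 5.
Setting these equal: 5p − 3 = −7p + 5 ⇒ 12p = 8 ⇒ p = 2/3, and the value is (5)·(2/3) − 3 = 1/3.
For the keeper: with q = P(Near), equating Left's and Right's payoffs gives 4q − 2 = −8q + 5 ⇒ q = 7/12.

1/3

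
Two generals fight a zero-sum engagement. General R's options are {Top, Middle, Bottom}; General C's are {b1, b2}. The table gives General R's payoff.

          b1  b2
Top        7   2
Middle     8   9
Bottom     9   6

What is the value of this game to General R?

33/4

Row minima: Top → 2, Middle → 8, Bottom → 6; maximin = 8.
Column maxima: b1 → 9, b2 → 9; minimax = 9.
8 ≠ 9, so there is no saddle point; optimal play is mixed.
Top is strictly dominated by Middle, so General R never plays it.
On the remaining 2×2 (Middle, Bottom vs b1, b2):
Let General R play Middle with probability p. Expected payoff against b1: 8p + 9(1−p) = −p + 9; against b2: 9p + 6(1−p) = 3p + 6.
Setting these equal: −p + 9 = 3p + 6 ⇒ −4p = -3 ⇒ p = 3/4, and the value is (-1)·(3/4) + 9 = 33/4.
For General C: with q = P(b1), equating Middle's and Bottom's payoffs gives −q + 9 = 3q + 6 ⇒ q = 3/4.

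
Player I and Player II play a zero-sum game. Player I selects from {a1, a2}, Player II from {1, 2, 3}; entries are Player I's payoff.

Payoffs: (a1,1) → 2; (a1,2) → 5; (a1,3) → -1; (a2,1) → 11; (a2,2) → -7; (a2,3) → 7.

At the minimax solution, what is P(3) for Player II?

3/5

Row minima: a1 → -1, a2 → -7; maximin = -1.
Column maxima: 1 → 11, 2 → 5, 3 → 7; minimax = 5.
-1 ≠ 5, so there is no saddle point; optimal play is mixed.
1 is strictly dominated by 3 (it gives Player I strictly more in every row), so Player II never plays it.
On the remaining 2×2 (a1, a2 vs 2, 3):
Let Player I play a1 with probability p. Expected payoff against 2: 5p + (-7)(1−p) = 12p − 7; against 3: (-1)p + 7(1−p) = −8p + 7.
Setting these equal: 12p − 7 = −8p + 7 ⇒ 20p = 14 ⇒ p = 7/10, and the value is (12)·(7/10) − 7 = 7/5.
For Player II: with q = P(2), equating a1's and a2's payoffs gives 6q − 1 = −14q + 7 ⇒ q = 2/5.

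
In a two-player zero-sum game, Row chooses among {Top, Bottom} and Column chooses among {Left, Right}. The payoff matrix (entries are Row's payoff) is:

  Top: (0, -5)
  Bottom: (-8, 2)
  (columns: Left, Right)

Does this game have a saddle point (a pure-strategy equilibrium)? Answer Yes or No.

Row minima: Top → -5, Bottom → -8; maximin = -5.
Column maxima: Left → 0, Right → 2; minimax = 0.
-5 ≠ 0, so no pure-strategy equilibrium exists.

No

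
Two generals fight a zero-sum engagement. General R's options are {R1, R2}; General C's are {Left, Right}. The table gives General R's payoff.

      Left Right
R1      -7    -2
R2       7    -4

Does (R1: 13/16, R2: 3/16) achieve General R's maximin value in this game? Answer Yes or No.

Against Left this mix gives (13/16)·(-7) + (3/16)·7 = -35/8.
Against Right this mix gives (13/16)·(-2) + (3/16)·(-4) = -19/8.
General C will play Left, holding General R to -35/8. Shifting weight toward the row that does better against Left would raise this floor (the equalizing mix achieves -21/8 against both Left and Right), so the proposed strategy is not optimal.

No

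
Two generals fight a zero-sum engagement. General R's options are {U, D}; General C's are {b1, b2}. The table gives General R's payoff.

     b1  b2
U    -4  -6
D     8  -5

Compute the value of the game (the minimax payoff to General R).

-5

Row minima: U → -6, D → -5; maximin = -5.
Column maxima: b1 → 8, b2 → -5; minimax = -5.
Since maximin = minimax = -5, there is a saddle point and the value is -5.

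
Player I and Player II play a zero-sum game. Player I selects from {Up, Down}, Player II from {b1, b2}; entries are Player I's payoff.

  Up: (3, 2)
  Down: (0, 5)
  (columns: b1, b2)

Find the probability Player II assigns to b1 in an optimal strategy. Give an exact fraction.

Row minima: Up → 2, Down → 0; maximin = 2.
Column maxima: b1 → 3, b2 → 5; minimax = 3.
2 ≠ 3, so there is no saddle point; optimal play is mixed.
Let Player I play Up with probability p. Expected payoff against b1: 3p + 0(1−p) = 3p; against b2: 2p + 5(1−p) = −3p + 5.
Setting these equal: 3p = −3p + 5 ⇒ 6p = 5 ⇒ p = 5/6, and the value is (3)·(5/6) = 5/2.
For Player II: with q = P(b1), equating Up's and Down's payoffs gives q + 2 = −5q + 5 ⇒ q = 1/2.

1/2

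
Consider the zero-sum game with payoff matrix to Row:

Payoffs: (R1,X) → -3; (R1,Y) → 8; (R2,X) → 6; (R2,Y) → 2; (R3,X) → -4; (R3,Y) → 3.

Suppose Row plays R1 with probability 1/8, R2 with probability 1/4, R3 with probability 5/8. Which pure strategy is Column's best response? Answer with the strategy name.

X

If Column plays X, Row's expected payoff is (1/8)·(-3) + (1/4)·6 + (5/8)·(-4) = -11/8.
If Column plays Y, Row's expected payoff is (1/8)·8 + (1/4)·2 + (5/8)·3 = 27/8.
Column minimizes Row's payoff; the smallest is -11/8, so the best response is X.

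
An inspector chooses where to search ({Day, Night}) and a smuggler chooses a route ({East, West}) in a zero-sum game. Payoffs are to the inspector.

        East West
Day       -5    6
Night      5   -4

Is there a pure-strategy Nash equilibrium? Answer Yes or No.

No

Row minima: Day → -5, Night → -4; maximin = -4.
Column maxima: East → 5, West → 6; minimax = 5.
-4 ≠ 5, so no pure-strategy equilibrium exists.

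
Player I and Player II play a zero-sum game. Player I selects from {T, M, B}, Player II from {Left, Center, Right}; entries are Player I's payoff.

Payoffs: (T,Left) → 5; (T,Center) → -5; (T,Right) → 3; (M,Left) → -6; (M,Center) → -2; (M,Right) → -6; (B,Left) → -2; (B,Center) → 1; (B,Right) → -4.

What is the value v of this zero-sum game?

Row minima: T → -5, M → -6, B → -4; maximin = -4.
Column maxima: Left → 5, Center → 1, Right → 3; minimax = 1.
-4 ≠ 1, so there is no saddle point; optimal play is mixed.
M is strictly dominated by B, so Player I never plays it.
With M eliminated, Left is strictly dominated by Right (it gives Player I strictly more in every remaining row), so Player II never plays it.
On the remaining 2×2 (T, B vs Center, Right):
Let Player I play T with probability p. Expected payoff against Center: (-5)p + 1(1−p) = −6p + 1; against Right: 3p + (-4)(1−p) = 7p − 4.
Setting these equal: −6p + 1 = 7p − 4 ⇒ −13p = -5 ⇒ p = 5/13, and the value is (-6)·(5/13) + 1 = -17/13.
For Player II: with q = P(Center), equating T's and B's payoffs gives −8q + 3 = 5q − 4 ⇒ q = 7/13.

-17/13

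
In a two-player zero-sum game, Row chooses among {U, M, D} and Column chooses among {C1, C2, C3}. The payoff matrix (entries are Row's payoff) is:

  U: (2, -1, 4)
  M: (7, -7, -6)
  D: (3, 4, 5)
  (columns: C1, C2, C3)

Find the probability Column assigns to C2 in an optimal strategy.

4/15

Row minima: U → -1, M → -7, D → 3; maximin = 3.
Column maxima: C1 → 7, C2 → 4, C3 → 5; minimax = 4.
3 ≠ 4, so there is no saddle point; optimal play is mixed.
U is strictly dominated by D, so Row never plays it.
C3 is strictly dominated by C2 (it gives Row strictly more in every row), so Column never plays it.
On the remaining 2×2 (M, D vs C1, C2):
Let Row play M with probability p. Expected payoff against C1: 7p + 3(1−p) = 4p + 3; against C2: (-7)p + 4(1−p) = −11p + 4.
Setting these equal: 4p + 3 = −11p + 4 ⇒ 15p = 1 ⇒ p = 1/15, and the value is (4)·(1/15) + 3 = 49/15.
For Column: with q = P(C1), equating M's and D's payoffs gives 14q − 7 = −q + 4 ⇒ q = 11/15.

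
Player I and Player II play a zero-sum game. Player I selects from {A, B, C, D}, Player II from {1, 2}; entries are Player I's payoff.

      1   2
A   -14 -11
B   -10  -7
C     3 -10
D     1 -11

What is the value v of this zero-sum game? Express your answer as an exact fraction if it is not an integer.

-121/16

Row minima: A → -14, B → -10, C → -10, D → -11; maximin = -10.
Column maxima: 1 → 3, 2 → -7; minimax = -7.
-10 ≠ -7, so there is no saddle point; optimal play is mixed.
A is strictly dominated by B, so Player I never plays it.
D is strictly dominated by C, so Player I never plays it.
On the remaining 2×2 (B, C vs 1, 2):
Let Player I play B with probability p. Expected payoff against 1: (-10)p + 3(1−p) = −13p + 3; against 2: (-7)p + (-10)(1−p) = 3p − 10.
Setting these equal: −13p + 3 = 3p − 10 ⇒ −16p = -13 ⇒ p = 13/16, and the value is (-13)·(13/16) + 3 = -121/16.
For Player II: with q = P(1), equating B's and C's payoffs gives −3q − 7 = 13q − 10 ⇒ q = 3/16.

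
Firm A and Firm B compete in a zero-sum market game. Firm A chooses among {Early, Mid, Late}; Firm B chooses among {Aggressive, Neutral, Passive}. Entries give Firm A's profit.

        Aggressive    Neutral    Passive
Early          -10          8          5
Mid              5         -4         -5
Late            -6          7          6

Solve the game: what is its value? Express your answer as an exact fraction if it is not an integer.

0

Row minima: Early → -10, Mid → -5, Late → -6; maximin = -5.
Column maxima: Aggressive → 5, Neutral → 8, Passive → 6; minimax = 5.
-5 ≠ 5, so there is no saddle point; optimal play is mixed.
Neutral is strictly dominated by Passive (it gives Firm A strictly more in every row), so Firm B never plays it.
With Neutral eliminated, Early is strictly dominated by Late (Late gives Firm A strictly more in every remaining column), so Firm A never plays it.
On the remaining 2×2 (Mid, Late vs Aggressive, Passive):
Let Firm A play Mid with probability p. Expected payoff against Aggressive: 5p + (-6)(1−p) = 11p − 6; against Passive: (-5)p + 6(1−p) = −11p + 6.
Setting these equal: 11p − 6 = −11p + 6 ⇒ 22p = 12 ⇒ p = 6/11, and the value is (11)·(6/11) − 6 = 0.
For Firm B: with q = P(Aggressive), equating Mid's and Late's payoffs gives 10q − 5 = −12q + 6 ⇒ q = 1/2.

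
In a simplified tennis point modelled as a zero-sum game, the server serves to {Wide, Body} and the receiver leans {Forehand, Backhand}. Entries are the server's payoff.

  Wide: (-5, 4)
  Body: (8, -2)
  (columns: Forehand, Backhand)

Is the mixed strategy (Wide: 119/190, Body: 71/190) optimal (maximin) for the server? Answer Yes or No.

No

Against Forehand this mix gives (119/190)·(-5) + (71/190)·8 = -27/190.
Against Backhand this mix gives (119/190)·4 + (71/190)·(-2) = 167/95.
The receiver will play Forehand, holding the server to -27/190. Shifting weight toward the row that does better against Forehand would raise this floor (the equalizing mix achieves 22/19 against both Forehand and Backhand), so the proposed strategy is not optimal.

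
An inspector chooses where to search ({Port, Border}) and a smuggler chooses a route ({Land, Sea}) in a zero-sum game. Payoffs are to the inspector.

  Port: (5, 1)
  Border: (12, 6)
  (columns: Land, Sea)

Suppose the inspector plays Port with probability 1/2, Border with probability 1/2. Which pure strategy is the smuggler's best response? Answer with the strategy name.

Sea

If the smuggler plays Land, the inspector's expected payoff is (1/2)·5 + (1/2)·12 = 17/2.
If the smuggler plays Sea, the inspector's expected payoff is (1/2)·1 + (1/2)·6 = 7/2.
The smuggler minimizes the inspector's payoff; the smallest is 7/2, so the best response is Sea.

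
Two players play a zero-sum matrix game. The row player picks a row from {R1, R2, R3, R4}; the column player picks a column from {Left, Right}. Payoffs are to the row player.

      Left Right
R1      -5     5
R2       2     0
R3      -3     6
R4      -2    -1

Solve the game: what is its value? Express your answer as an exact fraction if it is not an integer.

12/11

Row minima: R1 → -5, R2 → 0, R3 → -3, R4 → -2; maximin = 0.
Column maxima: Left → 2, Right → 6; minimax = 2.
0 ≠ 2, so there is no saddle point; optimal play is mixed.
R1 is strictly dominated by R3, so the row player never plays it.
R4 is strictly dominated by R2, so the row player never plays it.
On the remaining 2×2 (R2, R3 vs Left, Right):
Let the row player play R2 with probability p. Expected payoff against Left: 2p + (-3)(1−p) = 5p − 3; against Right: 0p + 6(1−p) = −6p + 6.
Setting these equal: 5p − 3 = −6p + 6 ⇒ 11p = 9 ⇒ p = 9/11, and the value is (5)·(9/11) − 3 = 12/11.
For the column player: with q = P(Left), equating R2's and R3's payoffs gives 2q = −9q + 6 ⇒ q = 6/11.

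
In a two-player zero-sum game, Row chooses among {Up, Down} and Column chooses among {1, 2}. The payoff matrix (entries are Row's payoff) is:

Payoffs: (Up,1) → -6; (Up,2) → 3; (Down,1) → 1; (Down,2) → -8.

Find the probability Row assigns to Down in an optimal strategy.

Row minima: Up → -6, Down → -8; maximin = -6.
Column maxima: 1 → 1, 2 → 3; minimax = 1.
-6 ≠ 1, so there is no saddle point; optimal play is mixed.
Let Row play Up with probability p. Expected payoff against 1: (-6)p + 1(1−p) = −7p + 1; against 2: 3p + (-8)(1−p) = 11p − 8.
Setting these equal: −7p + 1 = 11p − 8 ⇒ −18p = -9 ⇒ p = 1/2, and the value is (-7)·(1/2) + 1 = -5/2.
For Column: with q = P(1), equating Up's and Down's payoffs gives −9q + 3 = 9q − 8 ⇒ q = 11/18.

1/2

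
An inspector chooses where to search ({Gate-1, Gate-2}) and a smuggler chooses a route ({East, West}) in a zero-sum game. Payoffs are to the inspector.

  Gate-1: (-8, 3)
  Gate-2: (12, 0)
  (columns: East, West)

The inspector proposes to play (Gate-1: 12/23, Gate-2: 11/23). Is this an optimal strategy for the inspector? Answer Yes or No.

Against East this mix gives (12/23)·(-8) + (11/23)·12 = 36/23.
Against West this mix gives (12/23)·3 + (11/23)·0 = 36/23.
All of the smuggler's active replies (East, West) yield 36/23, and no column does worse for the inspector. The mix makes the smuggler indifferent and guarantees 36/23, so it is optimal.

Yes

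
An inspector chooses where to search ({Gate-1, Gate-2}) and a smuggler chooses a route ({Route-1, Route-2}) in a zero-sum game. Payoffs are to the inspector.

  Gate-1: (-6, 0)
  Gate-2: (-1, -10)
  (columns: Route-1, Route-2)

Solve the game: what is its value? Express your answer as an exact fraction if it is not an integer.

-4

Row minima: Gate-1 → -6, Gate-2 → -10; maximin = -6.
Column maxima: Route-1 → -1, Route-2 → 0; minimax = -1.
-6 ≠ -1, so there is no saddle point; optimal play is mixed.
Let the inspector play Gate-1 with probability p. Expected payoff against Route-1: (-6)p + (-1)(1−p) = −5p − 1; against Route-2: 0p + (-10)(1−p) = 10p − 10.
Setting these equal: −5p − 1 = 10p − 10 ⇒ −15p = -9 ⇒ p = 3/5, and the value is (-5)·(3/5) − 1 = -4.
For the smuggler: with q = P(Route-1), equating Gate-1's and Gate-2's payoffs gives −6q = 9q − 10 ⇒ q = 2/3.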